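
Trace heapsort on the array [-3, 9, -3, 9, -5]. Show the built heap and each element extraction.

Build heap: [9, 9, -3, -3, -5]
Extract 9: [9, -3, -3, -5, 9]
Extract 9: [-3, -5, -3, 9, 9]
Extract -3: [-3, -5, -3, 9, 9]
Extract -3: [-5, -3, -3, 9, 9]


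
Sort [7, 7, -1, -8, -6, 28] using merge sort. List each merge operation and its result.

Divide and conquer:
  Merge [7] + [-1] -> [-1, 7]
  Merge [7] + [-1, 7] -> [-1, 7, 7]
  Merge [-6] + [28] -> [-6, 28]
  Merge [-8] + [-6, 28] -> [-8, -6, 28]
  Merge [-1, 7, 7] + [-8, -6, 28] -> [-8, -6, -1, 7, 7, 28]


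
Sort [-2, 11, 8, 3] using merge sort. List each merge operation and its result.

Divide and conquer:
  Merge [-2] + [11] -> [-2, 11]
  Merge [8] + [3] -> [3, 8]
  Merge [-2, 11] + [3, 8] -> [-2, 3, 8, 11]


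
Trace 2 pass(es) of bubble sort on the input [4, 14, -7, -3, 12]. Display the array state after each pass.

After pass 1: [4, -7, -3, 12, 14] (3 swaps)
After pass 2: [-7, -3, 4, 12, 14] (2 swaps)
Total swaps: 5


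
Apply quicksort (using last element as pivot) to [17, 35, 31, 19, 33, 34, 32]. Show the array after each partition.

Partition 1: pivot=32 at index 3 -> [17, 31, 19, 32, 33, 34, 35]
Partition 2: pivot=19 at index 1 -> [17, 19, 31, 32, 33, 34, 35]
Partition 3: pivot=35 at index 6 -> [17, 19, 31, 32, 33, 34, 35]
Partition 4: pivot=34 at index 5 -> [17, 19, 31, 32, 33, 34, 35]


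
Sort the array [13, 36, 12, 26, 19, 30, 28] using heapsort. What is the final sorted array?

Build heap: [36, 26, 30, 13, 19, 12, 28]
Extract 36: [30, 26, 28, 13, 19, 12, 36]
Extract 30: [28, 26, 12, 13, 19, 30, 36]
Extract 28: [26, 19, 12, 13, 28, 30, 36]
Extract 26: [19, 13, 12, 26, 28, 30, 36]
Extract 19: [13, 12, 19, 26, 28, 30, 36]
Extract 13: [12, 13, 19, 26, 28, 30, 36]


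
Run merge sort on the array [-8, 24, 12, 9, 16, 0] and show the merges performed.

Divide and conquer:
  Merge [24] + [12] -> [12, 24]
  Merge [-8] + [12, 24] -> [-8, 12, 24]
  Merge [16] + [0] -> [0, 16]
  Merge [9] + [0, 16] -> [0, 9, 16]
  Merge [-8, 12, 24] + [0, 9, 16] -> [-8, 0, 9, 12, 16, 24]


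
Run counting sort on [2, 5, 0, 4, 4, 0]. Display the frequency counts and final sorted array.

Count array: [2, 0, 1, 0, 2, 1]
(count[i] = number of elements equal to i)
Cumulative count: [2, 2, 3, 3, 5, 6]
Sorted: [0, 0, 2, 4, 4, 5]


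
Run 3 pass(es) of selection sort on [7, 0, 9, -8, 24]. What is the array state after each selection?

Pass 1: Select minimum -8 at index 3, swap -> [-8, 0, 9, 7, 24]
Pass 2: Select minimum 0 at index 1, swap -> [-8, 0, 9, 7, 24]
Pass 3: Select minimum 7 at index 3, swap -> [-8, 0, 7, 9, 24]


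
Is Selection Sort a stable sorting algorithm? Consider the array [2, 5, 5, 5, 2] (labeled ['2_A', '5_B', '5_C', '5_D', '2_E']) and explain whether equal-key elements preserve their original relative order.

Trace Selection Sort on the labeled array (the key is the number; the letter only tracks identity):
  Pass 1: minimum 2_A is already at index 0; no swap -> [2_A, 5_B, 5_C, 5_D, 2_E]
  Pass 2: minimum of unsorted part is 2_E at index 4; swap it with 5_B at index 1 -> [2_A, 2_E, 5_C, 5_D, 5_B]
  Pass 3: minimum 5_C is already at index 2; no swap -> [2_A, 2_E, 5_C, 5_D, 5_B]
  Pass 4: minimum 5_D is already at index 3; no swap -> [2_A, 2_E, 5_C, 5_D, 5_B]
Final order: [2_A, 2_E, 5_C, 5_D, 5_B]
Equal keys:
  value 2: originally 2_A, 2_E; after sorting 2_A, 2_E -> order preserved
  value 5: originally 5_B, 5_C, 5_D; after sorting 5_C, 5_D, 5_B -> order changed
Equal keys were reordered, so Selection Sort is not stable: the long-range swap that moves the minimum into place can carry an element past an equal key. (One such input is enough; an unstable sort may happen to preserve order on other inputs, but it gives no guarantee.)
Answer: Not stable


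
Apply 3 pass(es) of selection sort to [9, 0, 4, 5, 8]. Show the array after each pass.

Pass 1: Select minimum 0 at index 1, swap -> [0, 9, 4, 5, 8]
Pass 2: Select minimum 4 at index 2, swap -> [0, 4, 9, 5, 8]
Pass 3: Select minimum 5 at index 3, swap -> [0, 4, 5, 9, 8]


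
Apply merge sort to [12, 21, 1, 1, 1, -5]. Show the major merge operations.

Divide and conquer:
  Merge [21] + [1] -> [1, 21]
  Merge [12] + [1, 21] -> [1, 12, 21]
  Merge [1] + [-5] -> [-5, 1]
  Merge [1] + [-5, 1] -> [-5, 1, 1]
  Merge [1, 12, 21] + [-5, 1, 1] -> [-5, 1, 1, 1, 12, 21]


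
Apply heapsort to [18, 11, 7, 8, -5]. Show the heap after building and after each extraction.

Build heap: [18, 11, 7, 8, -5]
Extract 18: [11, 8, 7, -5, 18]
Extract 11: [8, -5, 7, 11, 18]
Extract 8: [7, -5, 8, 11, 18]
Extract 7: [-5, 7, 8, 11, 18]


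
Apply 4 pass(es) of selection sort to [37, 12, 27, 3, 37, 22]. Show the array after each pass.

Pass 1: Select minimum 3 at index 3, swap -> [3, 12, 27, 37, 37, 22]
Pass 2: Select minimum 12 at index 1, swap -> [3, 12, 27, 37, 37, 22]
Pass 3: Select minimum 22 at index 5, swap -> [3, 12, 22, 37, 37, 27]
Pass 4: Select minimum 27 at index 5, swap -> [3, 12, 22, 27, 37, 37]


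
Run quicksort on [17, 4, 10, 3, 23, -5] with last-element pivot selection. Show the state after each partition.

Partition 1: pivot=-5 at index 0 -> [-5, 4, 10, 3, 23, 17]
Partition 2: pivot=17 at index 4 -> [-5, 4, 10, 3, 17, 23]
Partition 3: pivot=3 at index 1 -> [-5, 3, 10, 4, 17, 23]
Partition 4: pivot=4 at index 2 -> [-5, 3, 4, 10, 17, 23]


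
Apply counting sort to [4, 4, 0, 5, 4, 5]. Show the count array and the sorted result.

Count array: [1, 0, 0, 0, 3, 2]
(count[i] = number of elements equal to i)
Cumulative count: [1, 1, 1, 1, 4, 6]
Sorted: [0, 4, 4, 4, 5, 5]


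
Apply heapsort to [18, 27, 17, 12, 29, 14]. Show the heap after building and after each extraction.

Build heap: [29, 27, 17, 12, 18, 14]
Extract 29: [27, 18, 17, 12, 14, 29]
Extract 27: [18, 14, 17, 12, 27, 29]
Extract 18: [17, 14, 12, 18, 27, 29]
Extract 17: [14, 12, 17, 18, 27, 29]
Extract 14: [12, 14, 17, 18, 27, 29]


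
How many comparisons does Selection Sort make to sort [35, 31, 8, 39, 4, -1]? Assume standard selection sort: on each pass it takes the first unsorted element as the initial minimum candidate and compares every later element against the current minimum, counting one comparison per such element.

Pass 1: scan indices 1..5 for the minimum = 5 comparison(s); min is -1, place at index 0 -> [-1, 31, 8, 39, 4, 35]
Pass 2: scan indices 2..5 for the minimum = 4 comparison(s); min is 4, place at index 1 -> [-1, 4, 8, 39, 31, 35]
Pass 3: scan indices 3..5 for the minimum = 3 comparison(s); min is 8, place at index 2 -> [-1, 4, 8, 39, 31, 35]
Pass 4: scan indices 4..5 for the minimum = 2 comparison(s); min is 31, place at index 3 -> [-1, 4, 8, 31, 39, 35]
Pass 5: scan indices 5..5 for the minimum = 1 comparison(s); min is 35, place at index 4 -> [-1, 4, 8, 31, 35, 39]
Selection sort always scans the whole unsorted suffix, so the count is (n-1) + (n-2) + ... + 1 = n(n-1)/2 = 6*5/2 = 15 regardless of the input order.
Total comparisons: 5 + 4 + 3 + 2 + 1 = 15


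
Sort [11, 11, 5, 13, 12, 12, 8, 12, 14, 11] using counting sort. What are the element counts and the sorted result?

Count array: [0, 0, 0, 0, 0, 1, 0, 0, 1, 0, 0, 3, 3, 1, 1]
(count[i] = number of elements equal to i)
Cumulative count: [0, 0, 0, 0, 0, 1, 1, 1, 2, 2, 2, 5, 8, 9, 10]
Sorted: [5, 8, 11, 11, 11, 12, 12, 12, 13, 14]


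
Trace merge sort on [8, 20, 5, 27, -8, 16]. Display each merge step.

Divide and conquer:
  Merge [20] + [5] -> [5, 20]
  Merge [8] + [5, 20] -> [5, 8, 20]
  Merge [-8] + [16] -> [-8, 16]
  Merge [27] + [-8, 16] -> [-8, 16, 27]
  Merge [5, 8, 20] + [-8, 16, 27] -> [-8, 5, 8, 16, 20, 27]


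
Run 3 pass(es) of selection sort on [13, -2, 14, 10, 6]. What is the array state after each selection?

Pass 1: Select minimum -2 at index 1, swap -> [-2, 13, 14, 10, 6]
Pass 2: Select minimum 6 at index 4, swap -> [-2, 6, 14, 10, 13]
Pass 3: Select minimum 10 at index 3, swap -> [-2, 6, 10, 14, 13]


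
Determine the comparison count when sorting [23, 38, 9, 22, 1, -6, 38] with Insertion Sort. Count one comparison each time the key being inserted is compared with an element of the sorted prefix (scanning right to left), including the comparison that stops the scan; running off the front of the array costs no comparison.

Insert 38: 23 <= 38 (stop) = 1 comparison(s) -> [23, 38, 9, 22, 1, -6, 38]
Insert 9: 38 > 9 (shift), 23 > 9 (shift), reached front = 2 comparison(s) -> [9, 23, 38, 22, 1, -6, 38]
Insert 22: 38 > 22 (shift), 23 > 22 (shift), 9 <= 22 (stop) = 3 comparison(s) -> [9, 22, 23, 38, 1, -6, 38]
Insert 1: 38 > 1 (shift), 23 > 1 (shift), 22 > 1 (shift), 9 > 1 (shift), reached front = 4 comparison(s) -> [1, 9, 22, 23, 38, -6, 38]
Insert -6: 38 > -6 (shift), 23 > -6 (shift), 22 > -6 (shift), 9 > -6 (shift), 1 > -6 (shift), reached front = 5 comparison(s) -> [-6, 1, 9, 22, 23, 38, 38]
Insert 38: 38 <= 38 (stop) = 1 comparison(s) -> [-6, 1, 9, 22, 23, 38, 38]
Total comparisons: 1 + 2 + 3 + 4 + 5 + 1 = 16


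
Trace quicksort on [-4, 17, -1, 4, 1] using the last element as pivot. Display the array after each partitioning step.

Partition 1: pivot=1 at index 2 -> [-4, -1, 1, 4, 17]
Partition 2: pivot=-1 at index 1 -> [-4, -1, 1, 4, 17]
Partition 3: pivot=17 at index 4 -> [-4, -1, 1, 4, 17]


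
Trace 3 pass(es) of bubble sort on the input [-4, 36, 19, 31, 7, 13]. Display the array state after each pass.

After pass 1: [-4, 19, 31, 7, 13, 36] (4 swaps)
After pass 2: [-4, 19, 7, 13, 31, 36] (2 swaps)
After pass 3: [-4, 7, 13, 19, 31, 36] (2 swaps)
Total swaps: 8


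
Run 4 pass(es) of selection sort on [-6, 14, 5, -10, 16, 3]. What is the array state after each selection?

Pass 1: Select minimum -10 at index 3, swap -> [-10, 14, 5, -6, 16, 3]
Pass 2: Select minimum -6 at index 3, swap -> [-10, -6, 5, 14, 16, 3]
Pass 3: Select minimum 3 at index 5, swap -> [-10, -6, 3, 14, 16, 5]
Pass 4: Select minimum 5 at index 5, swap -> [-10, -6, 3, 5, 16, 14]


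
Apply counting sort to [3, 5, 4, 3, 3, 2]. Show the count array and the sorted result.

Count array: [0, 0, 1, 3, 1, 1]
(count[i] = number of elements equal to i)
Cumulative count: [0, 0, 1, 4, 5, 6]
Sorted: [2, 3, 3, 3, 4, 5]


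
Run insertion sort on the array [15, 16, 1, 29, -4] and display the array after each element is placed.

First element 15 is already 'sorted'
Insert 16: shifted 0 elements -> [15, 16, 1, 29, -4]
Insert 1: shifted 2 elements -> [1, 15, 16, 29, -4]
Insert 29: shifted 0 elements -> [1, 15, 16, 29, -4]
Insert -4: shifted 4 elements -> [-4, 1, 15, 16, 29]


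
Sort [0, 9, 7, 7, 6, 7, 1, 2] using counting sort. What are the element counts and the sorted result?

Count array: [1, 1, 1, 0, 0, 0, 1, 3, 0, 1]
(count[i] = number of elements equal to i)
Cumulative count: [1, 2, 3, 3, 3, 3, 4, 7, 7, 8]
Sorted: [0, 1, 2, 6, 7, 7, 7, 9]


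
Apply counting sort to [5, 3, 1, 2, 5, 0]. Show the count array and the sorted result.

Count array: [1, 1, 1, 1, 0, 2]
(count[i] = number of elements equal to i)
Cumulative count: [1, 2, 3, 4, 4, 6]
Sorted: [0, 1, 2, 3, 5, 5]


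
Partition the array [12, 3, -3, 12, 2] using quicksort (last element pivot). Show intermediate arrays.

Partition 1: pivot=2 at index 1 -> [-3, 2, 12, 12, 3]
Partition 2: pivot=3 at index 2 -> [-3, 2, 3, 12, 12]
Partition 3: pivot=12 at index 4 -> [-3, 2, 3, 12, 12]


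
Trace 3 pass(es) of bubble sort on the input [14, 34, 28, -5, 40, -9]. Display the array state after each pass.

After pass 1: [14, 28, -5, 34, -9, 40] (3 swaps)
After pass 2: [14, -5, 28, -9, 34, 40] (2 swaps)
After pass 3: [-5, 14, -9, 28, 34, 40] (2 swaps)
Total swaps: 7


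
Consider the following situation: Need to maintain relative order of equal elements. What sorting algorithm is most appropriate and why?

Best choice: Merge sort or Insertion sort
Reason: Both are stable; quicksort and heapsort are not stable


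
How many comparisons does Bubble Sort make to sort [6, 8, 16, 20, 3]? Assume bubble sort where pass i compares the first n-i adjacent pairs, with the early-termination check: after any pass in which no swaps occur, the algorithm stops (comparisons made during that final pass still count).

Pass 1: compare adjacent pairs (0,1)..(3,4) = 4 comparison(s), 1 swap(s) -> [6, 8, 16, 3, 20]
Pass 2: compare adjacent pairs (0,1)..(2,3) = 3 comparison(s), 1 swap(s) -> [6, 8, 3, 16, 20]
Pass 3: compare adjacent pairs (0,1)..(1,2) = 2 comparison(s), 1 swap(s) -> [6, 3, 8, 16, 20]
Pass 4: compare adjacent pairs (0,1)..(0,1) = 1 comparison(s), 1 swap(s) -> [3, 6, 8, 16, 20]
Every pass made at least one swap, so all n-1 passes run.
Total comparisons: 4 + 3 + 2 + 1 = 10


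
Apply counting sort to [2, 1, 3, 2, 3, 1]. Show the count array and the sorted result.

Count array: [0, 2, 2, 2]
(count[i] = number of elements equal to i)
Cumulative count: [0, 2, 4, 6]
Sorted: [1, 1, 2, 2, 3, 3]


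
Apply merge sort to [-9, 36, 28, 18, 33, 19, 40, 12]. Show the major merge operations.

Divide and conquer:
  Merge [-9] + [36] -> [-9, 36]
  Merge [28] + [18] -> [18, 28]
  Merge [-9, 36] + [18, 28] -> [-9, 18, 28, 36]
  Merge [33] + [19] -> [19, 33]
  Merge [40] + [12] -> [12, 40]
  Merge [19, 33] + [12, 40] -> [12, 19, 33, 40]
  Merge [-9, 18, 28, 36] + [12, 19, 33, 40] -> [-9, 12, 18, 19, 28, 33, 36, 40]


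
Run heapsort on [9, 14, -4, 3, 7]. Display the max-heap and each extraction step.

Build heap: [14, 9, -4, 3, 7]
Extract 14: [9, 7, -4, 3, 14]
Extract 9: [7, 3, -4, 9, 14]
Extract 7: [3, -4, 7, 9, 14]
Extract 3: [-4, 3, 7, 9, 14]


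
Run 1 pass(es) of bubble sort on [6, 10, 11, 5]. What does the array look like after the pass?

After pass 1: [6, 10, 5, 11] (1 swaps)
Total swaps: 1


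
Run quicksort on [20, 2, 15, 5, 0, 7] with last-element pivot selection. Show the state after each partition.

Partition 1: pivot=7 at index 3 -> [2, 5, 0, 7, 15, 20]
Partition 2: pivot=0 at index 0 -> [0, 5, 2, 7, 15, 20]
Partition 3: pivot=2 at index 1 -> [0, 2, 5, 7, 15, 20]
Partition 4: pivot=20 at index 5 -> [0, 2, 5, 7, 15, 20]


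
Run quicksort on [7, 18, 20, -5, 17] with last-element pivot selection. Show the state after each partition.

Partition 1: pivot=17 at index 2 -> [7, -5, 17, 18, 20]
Partition 2: pivot=-5 at index 0 -> [-5, 7, 17, 18, 20]
Partition 3: pivot=20 at index 4 -> [-5, 7, 17, 18, 20]


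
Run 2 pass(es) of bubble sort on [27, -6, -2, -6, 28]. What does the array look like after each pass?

After pass 1: [-6, -2, -6, 27, 28] (3 swaps)
After pass 2: [-6, -6, -2, 27, 28] (1 swaps)
Total swaps: 4


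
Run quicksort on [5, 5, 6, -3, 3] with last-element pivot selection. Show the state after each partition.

Partition 1: pivot=3 at index 1 -> [-3, 3, 6, 5, 5]
Partition 2: pivot=5 at index 3 -> [-3, 3, 5, 5, 6]


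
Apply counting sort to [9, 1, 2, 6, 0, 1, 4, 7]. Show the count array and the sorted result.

Count array: [1, 2, 1, 0, 1, 0, 1, 1, 0, 1]
(count[i] = number of elements equal to i)
Cumulative count: [1, 3, 4, 4, 5, 5, 6, 7, 7, 8]
Sorted: [0, 1, 1, 2, 4, 6, 7, 9]


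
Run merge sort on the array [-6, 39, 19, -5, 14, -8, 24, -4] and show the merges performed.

Divide and conquer:
  Merge [-6] + [39] -> [-6, 39]
  Merge [19] + [-5] -> [-5, 19]
  Merge [-6, 39] + [-5, 19] -> [-6, -5, 19, 39]
  Merge [14] + [-8] -> [-8, 14]
  Merge [24] + [-4] -> [-4, 24]
  Merge [-8, 14] + [-4, 24] -> [-8, -4, 14, 24]
  Merge [-6, -5, 19, 39] + [-8, -4, 14, 24] -> [-8, -6, -5, -4, 14, 19, 24, 39]


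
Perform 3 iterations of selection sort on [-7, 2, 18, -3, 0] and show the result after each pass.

Pass 1: Select minimum -7 at index 0, swap -> [-7, 2, 18, -3, 0]
Pass 2: Select minimum -3 at index 3, swap -> [-7, -3, 18, 2, 0]
Pass 3: Select minimum 0 at index 4, swap -> [-7, -3, 0, 2, 18]


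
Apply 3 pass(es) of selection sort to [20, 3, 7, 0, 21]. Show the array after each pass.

Pass 1: Select minimum 0 at index 3, swap -> [0, 3, 7, 20, 21]
Pass 2: Select minimum 3 at index 1, swap -> [0, 3, 7, 20, 21]
Pass 3: Select minimum 7 at index 2, swap -> [0, 3, 7, 20, 21]


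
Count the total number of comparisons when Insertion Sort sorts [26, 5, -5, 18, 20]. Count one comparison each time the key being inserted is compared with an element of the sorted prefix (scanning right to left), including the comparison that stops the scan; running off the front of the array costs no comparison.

Insert 5: 26 > 5 (shift), reached front = 1 comparison(s) -> [5, 26, -5, 18, 20]
Insert -5: 26 > -5 (shift), 5 > -5 (shift), reached front = 2 comparison(s) -> [-5, 5, 26, 18, 20]
Insert 18: 26 > 18 (shift), 5 <= 18 (stop) = 2 comparison(s) -> [-5, 5, 18, 26, 20]
Insert 20: 26 > 20 (shift), 18 <= 20 (stop) = 2 comparison(s) -> [-5, 5, 18, 20, 26]
Total comparisons: 1 + 2 + 2 + 2 = 7


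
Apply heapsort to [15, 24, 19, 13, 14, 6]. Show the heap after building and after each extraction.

Build heap: [24, 15, 19, 13, 14, 6]
Extract 24: [19, 15, 6, 13, 14, 24]
Extract 19: [15, 14, 6, 13, 19, 24]
Extract 15: [14, 13, 6, 15, 19, 24]
Extract 14: [13, 6, 14, 15, 19, 24]
Extract 13: [6, 13, 14, 15, 19, 24]


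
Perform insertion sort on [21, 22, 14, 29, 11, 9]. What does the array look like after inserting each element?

First element 21 is already 'sorted'
Insert 22: shifted 0 elements -> [21, 22, 14, 29, 11, 9]
Insert 14: shifted 2 elements -> [14, 21, 22, 29, 11, 9]
Insert 29: shifted 0 elements -> [14, 21, 22, 29, 11, 9]
Insert 11: shifted 4 elements -> [11, 14, 21, 22, 29, 9]
Insert 9: shifted 5 elements -> [9, 11, 14, 21, 22, 29]


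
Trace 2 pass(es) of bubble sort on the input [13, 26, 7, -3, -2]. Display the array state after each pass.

After pass 1: [13, 7, -3, -2, 26] (3 swaps)
After pass 2: [7, -3, -2, 13, 26] (3 swaps)
Total swaps: 6


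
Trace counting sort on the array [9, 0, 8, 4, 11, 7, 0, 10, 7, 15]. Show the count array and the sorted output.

Count array: [2, 0, 0, 0, 1, 0, 0, 2, 1, 1, 1, 1, 0, 0, 0, 1]
(count[i] = number of elements equal to i)
Cumulative count: [2, 2, 2, 2, 3, 3, 3, 5, 6, 7, 8, 9, 9, 9, 9, 10]
Sorted: [0, 0, 4, 7, 7, 8, 9, 10, 11, 15]


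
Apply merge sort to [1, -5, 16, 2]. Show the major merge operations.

Divide and conquer:
  Merge [1] + [-5] -> [-5, 1]
  Merge [16] + [2] -> [2, 16]
  Merge [-5, 1] + [2, 16] -> [-5, 1, 2, 16]


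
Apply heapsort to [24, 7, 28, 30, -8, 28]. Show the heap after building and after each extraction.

Build heap: [30, 24, 28, 7, -8, 28]
Extract 30: [28, 24, 28, 7, -8, 30]
Extract 28: [28, 24, -8, 7, 28, 30]
Extract 28: [24, 7, -8, 28, 28, 30]
Extract 24: [7, -8, 24, 28, 28, 30]
Extract 7: [-8, 7, 24, 28, 28, 30]


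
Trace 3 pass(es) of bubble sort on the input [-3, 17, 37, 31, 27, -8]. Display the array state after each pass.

After pass 1: [-3, 17, 31, 27, -8, 37] (3 swaps)
After pass 2: [-3, 17, 27, -8, 31, 37] (2 swaps)
After pass 3: [-3, 17, -8, 27, 31, 37] (1 swaps)
Total swaps: 6


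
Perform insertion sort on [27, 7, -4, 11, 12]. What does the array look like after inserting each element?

First element 27 is already 'sorted'
Insert 7: shifted 1 elements -> [7, 27, -4, 11, 12]
Insert -4: shifted 2 elements -> [-4, 7, 27, 11, 12]
Insert 11: shifted 1 elements -> [-4, 7, 11, 27, 12]
Insert 12: shifted 1 elements -> [-4, 7, 11, 12, 27]


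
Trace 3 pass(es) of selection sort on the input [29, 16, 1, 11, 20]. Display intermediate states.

Pass 1: Select minimum 1 at index 2, swap -> [1, 16, 29, 11, 20]
Pass 2: Select minimum 11 at index 3, swap -> [1, 11, 29, 16, 20]
Pass 3: Select minimum 16 at index 3, swap -> [1, 11, 16, 29, 20]


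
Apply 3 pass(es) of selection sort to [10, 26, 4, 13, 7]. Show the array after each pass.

Pass 1: Select minimum 4 at index 2, swap -> [4, 26, 10, 13, 7]
Pass 2: Select minimum 7 at index 4, swap -> [4, 7, 10, 13, 26]
Pass 3: Select minimum 10 at index 2, swap -> [4, 7, 10, 13, 26]


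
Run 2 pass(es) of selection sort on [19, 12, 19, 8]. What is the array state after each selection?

Pass 1: Select minimum 8 at index 3, swap -> [8, 12, 19, 19]
Pass 2: Select minimum 12 at index 1, swap -> [8, 12, 19, 19]


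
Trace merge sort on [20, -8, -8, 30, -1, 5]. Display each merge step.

Divide and conquer:
  Merge [-8] + [-8] -> [-8, -8]
  Merge [20] + [-8, -8] -> [-8, -8, 20]
  Merge [-1] + [5] -> [-1, 5]
  Merge [30] + [-1, 5] -> [-1, 5, 30]
  Merge [-8, -8, 20] + [-1, 5, 30] -> [-8, -8, -1, 5, 20, 30]


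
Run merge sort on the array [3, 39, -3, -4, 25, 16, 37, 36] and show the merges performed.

Divide and conquer:
  Merge [3] + [39] -> [3, 39]
  Merge [-3] + [-4] -> [-4, -3]
  Merge [3, 39] + [-4, -3] -> [-4, -3, 3, 39]
  Merge [25] + [16] -> [16, 25]
  Merge [37] + [36] -> [36, 37]
  Merge [16, 25] + [36, 37] -> [16, 25, 36, 37]
  Merge [-4, -3, 3, 39] + [16, 25, 36, 37] -> [-4, -3, 3, 16, 25, 36, 37, 39]


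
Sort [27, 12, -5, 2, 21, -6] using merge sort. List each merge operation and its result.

Divide and conquer:
  Merge [12] + [-5] -> [-5, 12]
  Merge [27] + [-5, 12] -> [-5, 12, 27]
  Merge [21] + [-6] -> [-6, 21]
  Merge [2] + [-6, 21] -> [-6, 2, 21]
  Merge [-5, 12, 27] + [-6, 2, 21] -> [-6, -5, 2, 12, 21, 27]


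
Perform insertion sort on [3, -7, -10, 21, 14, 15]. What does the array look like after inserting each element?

First element 3 is already 'sorted'
Insert -7: shifted 1 elements -> [-7, 3, -10, 21, 14, 15]
Insert -10: shifted 2 elements -> [-10, -7, 3, 21, 14, 15]
Insert 21: shifted 0 elements -> [-10, -7, 3, 21, 14, 15]
Insert 14: shifted 1 elements -> [-10, -7, 3, 14, 21, 15]
Insert 15: shifted 1 elements -> [-10, -7, 3, 14, 15, 21]


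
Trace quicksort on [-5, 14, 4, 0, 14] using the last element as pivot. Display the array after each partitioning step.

Partition 1: pivot=14 at index 4 -> [-5, 14, 4, 0, 14]
Partition 2: pivot=0 at index 1 -> [-5, 0, 4, 14, 14]
Partition 3: pivot=14 at index 3 -> [-5, 0, 4, 14, 14]


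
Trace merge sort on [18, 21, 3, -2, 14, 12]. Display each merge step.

Divide and conquer:
  Merge [21] + [3] -> [3, 21]
  Merge [18] + [3, 21] -> [3, 18, 21]
  Merge [14] + [12] -> [12, 14]
  Merge [-2] + [12, 14] -> [-2, 12, 14]
  Merge [3, 18, 21] + [-2, 12, 14] -> [-2, 3, 12, 14, 18, 21]


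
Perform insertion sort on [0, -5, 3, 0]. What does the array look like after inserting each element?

First element 0 is already 'sorted'
Insert -5: shifted 1 elements -> [-5, 0, 3, 0]
Insert 3: shifted 0 elements -> [-5, 0, 3, 0]
Insert 0: shifted 1 elements -> [-5, 0, 0, 3]


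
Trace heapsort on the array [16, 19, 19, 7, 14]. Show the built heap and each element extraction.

Build heap: [19, 16, 19, 7, 14]
Extract 19: [19, 16, 14, 7, 19]
Extract 19: [16, 7, 14, 19, 19]
Extract 16: [14, 7, 16, 19, 19]
Extract 14: [7, 14, 16, 19, 19]


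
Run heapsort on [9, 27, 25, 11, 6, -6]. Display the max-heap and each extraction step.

Build heap: [27, 11, 25, 9, 6, -6]
Extract 27: [25, 11, -6, 9, 6, 27]
Extract 25: [11, 9, -6, 6, 25, 27]
Extract 11: [9, 6, -6, 11, 25, 27]
Extract 9: [6, -6, 9, 11, 25, 27]
Extract 6: [-6, 6, 9, 11, 25, 27]


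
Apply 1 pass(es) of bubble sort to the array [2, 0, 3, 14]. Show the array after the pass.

After pass 1: [0, 2, 3, 14] (1 swaps)
Total swaps: 1


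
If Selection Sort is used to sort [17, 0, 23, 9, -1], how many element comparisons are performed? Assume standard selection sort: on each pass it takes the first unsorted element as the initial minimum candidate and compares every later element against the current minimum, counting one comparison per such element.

Pass 1: scan indices 1..4 for the minimum = 4 comparison(s); min is -1, place at index 0 -> [-1, 0, 23, 9, 17]
Pass 2: scan indices 2..4 for the minimum = 3 comparison(s); min is 0, place at index 1 -> [-1, 0, 23, 9, 17]
Pass 3: scan indices 3..4 for the minimum = 2 comparison(s); min is 9, place at index 2 -> [-1, 0, 9, 23, 17]
Pass 4: scan indices 4..4 for the minimum = 1 comparison(s); min is 17, place at index 3 -> [-1, 0, 9, 17, 23]
Selection sort always scans the whole unsorted suffix, so the count is (n-1) + (n-2) + ... + 1 = n(n-1)/2 = 5*4/2 = 10 regardless of the input order.
Total comparisons: 4 + 3 + 2 + 1 = 10


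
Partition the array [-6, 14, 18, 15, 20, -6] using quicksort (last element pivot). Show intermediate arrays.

Partition 1: pivot=-6 at index 1 -> [-6, -6, 18, 15, 20, 14]
Partition 2: pivot=14 at index 2 -> [-6, -6, 14, 15, 20, 18]
Partition 3: pivot=18 at index 4 -> [-6, -6, 14, 15, 18, 20]


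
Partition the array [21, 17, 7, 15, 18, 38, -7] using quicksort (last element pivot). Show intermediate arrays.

Partition 1: pivot=-7 at index 0 -> [-7, 17, 7, 15, 18, 38, 21]
Partition 2: pivot=21 at index 5 -> [-7, 17, 7, 15, 18, 21, 38]
Partition 3: pivot=18 at index 4 -> [-7, 17, 7, 15, 18, 21, 38]
Partition 4: pivot=15 at index 2 -> [-7, 7, 15, 17, 18, 21, 38]


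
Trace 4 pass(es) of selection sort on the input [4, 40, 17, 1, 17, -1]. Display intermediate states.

Pass 1: Select minimum -1 at index 5, swap -> [-1, 40, 17, 1, 17, 4]
Pass 2: Select minimum 1 at index 3, swap -> [-1, 1, 17, 40, 17, 4]
Pass 3: Select minimum 4 at index 5, swap -> [-1, 1, 4, 40, 17, 17]
Pass 4: Select minimum 17 at index 4, swap -> [-1, 1, 4, 17, 40, 17]


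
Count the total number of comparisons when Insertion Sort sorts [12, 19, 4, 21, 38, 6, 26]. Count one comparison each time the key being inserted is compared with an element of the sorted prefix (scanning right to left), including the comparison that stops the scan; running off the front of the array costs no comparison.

Insert 19: 12 <= 19 (stop) = 1 comparison(s) -> [12, 19, 4, 21, 38, 6, 26]
Insert 4: 19 > 4 (shift), 12 > 4 (shift), reached front = 2 comparison(s) -> [4, 12, 19, 21, 38, 6, 26]
Insert 21: 19 <= 21 (stop) = 1 comparison(s) -> [4, 12, 19, 21, 38, 6, 26]
Insert 38: 21 <= 38 (stop) = 1 comparison(s) -> [4, 12, 19, 21, 38, 6, 26]
Insert 6: 38 > 6 (shift), 21 > 6 (shift), 19 > 6 (shift), 12 > 6 (shift), 4 <= 6 (stop) = 5 comparison(s) -> [4, 6, 12, 19, 21, 38, 26]
Insert 26: 38 > 26 (shift), 21 <= 26 (stop) = 2 comparison(s) -> [4, 6, 12, 19, 21, 26, 38]
Total comparisons: 1 + 2 + 1 + 1 + 5 + 2 = 12


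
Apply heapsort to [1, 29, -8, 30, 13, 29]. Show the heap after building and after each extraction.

Build heap: [30, 29, 29, 1, 13, -8]
Extract 30: [29, 13, 29, 1, -8, 30]
Extract 29: [29, 13, -8, 1, 29, 30]
Extract 29: [13, 1, -8, 29, 29, 30]
Extract 13: [1, -8, 13, 29, 29, 30]
Extract 1: [-8, 1, 13, 29, 29, 30]


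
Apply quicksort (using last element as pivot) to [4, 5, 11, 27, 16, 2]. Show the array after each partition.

Partition 1: pivot=2 at index 0 -> [2, 5, 11, 27, 16, 4]
Partition 2: pivot=4 at index 1 -> [2, 4, 11, 27, 16, 5]
Partition 3: pivot=5 at index 2 -> [2, 4, 5, 27, 16, 11]
Partition 4: pivot=11 at index 3 -> [2, 4, 5, 11, 16, 27]
Partition 5: pivot=27 at index 5 -> [2, 4, 5, 11, 16, 27]


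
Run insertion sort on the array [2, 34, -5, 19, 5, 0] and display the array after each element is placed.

First element 2 is already 'sorted'
Insert 34: shifted 0 elements -> [2, 34, -5, 19, 5, 0]
Insert -5: shifted 2 elements -> [-5, 2, 34, 19, 5, 0]
Insert 19: shifted 1 elements -> [-5, 2, 19, 34, 5, 0]
Insert 5: shifted 2 elements -> [-5, 2, 5, 19, 34, 0]
Insert 0: shifted 4 elements -> [-5, 0, 2, 5, 19, 34]


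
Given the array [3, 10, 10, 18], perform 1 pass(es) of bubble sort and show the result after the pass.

After pass 1: [3, 10, 10, 18] (0 swaps)
Total swaps: 0


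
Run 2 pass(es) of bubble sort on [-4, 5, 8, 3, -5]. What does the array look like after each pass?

After pass 1: [-4, 5, 3, -5, 8] (2 swaps)
After pass 2: [-4, 3, -5, 5, 8] (2 swaps)
Total swaps: 4


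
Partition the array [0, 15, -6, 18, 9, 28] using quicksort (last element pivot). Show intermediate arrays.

Partition 1: pivot=28 at index 5 -> [0, 15, -6, 18, 9, 28]
Partition 2: pivot=9 at index 2 -> [0, -6, 9, 18, 15, 28]
Partition 3: pivot=-6 at index 0 -> [-6, 0, 9, 18, 15, 28]
Partition 4: pivot=15 at index 3 -> [-6, 0, 9, 15, 18, 28]


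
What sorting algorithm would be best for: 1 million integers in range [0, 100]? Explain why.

Best choice: Counting sort
Reason: O(n + k) where k=100 is small; linear time beats O(n log n)


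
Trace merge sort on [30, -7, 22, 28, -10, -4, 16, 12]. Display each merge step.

Divide and conquer:
  Merge [30] + [-7] -> [-7, 30]
  Merge [22] + [28] -> [22, 28]
  Merge [-7, 30] + [22, 28] -> [-7, 22, 28, 30]
  Merge [-10] + [-4] -> [-10, -4]
  Merge [16] + [12] -> [12, 16]
  Merge [-10, -4] + [12, 16] -> [-10, -4, 12, 16]
  Merge [-7, 22, 28, 30] + [-10, -4, 12, 16] -> [-10, -7, -4, 12, 16, 22, 28, 30]


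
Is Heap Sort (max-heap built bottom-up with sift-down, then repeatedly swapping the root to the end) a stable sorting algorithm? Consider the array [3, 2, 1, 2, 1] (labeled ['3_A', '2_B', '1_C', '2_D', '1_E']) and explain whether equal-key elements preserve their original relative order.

Trace Heap Sort on the labeled array (the key is the number; the letter only tracks identity):
  Build max-heap: [3_A, 2_B, 1_C, 2_D, 1_E]
  Swap root 3_A to index 4, re-heapify first 4 -> [2_B, 2_D, 1_C, 1_E, 3_A]
  Swap root 2_B to index 3, re-heapify first 3 -> [2_D, 1_E, 1_C, 2_B, 3_A]
  Swap root 2_D to index 2, re-heapify first 2 -> [1_C, 1_E, 2_D, 2_B, 3_A]
  Swap root 1_C to index 1, re-heapify first 1 -> [1_E, 1_C, 2_D, 2_B, 3_A]
Final order: [1_E, 1_C, 2_D, 2_B, 3_A]
Equal keys:
  value 1: originally 1_C, 1_E; after sorting 1_E, 1_C -> order changed
  value 2: originally 2_B, 2_D; after sorting 2_D, 2_B -> order changed
Equal keys were reordered, so Heap Sort is not stable: heap construction and root-to-end swaps move elements without regard to the original order of equal keys. (One such input is enough; an unstable sort may happen to preserve order on other inputs, but it gives no guarantee.)
Answer: Not stable


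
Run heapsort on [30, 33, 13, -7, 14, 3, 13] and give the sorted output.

Build heap: [33, 30, 13, -7, 14, 3, 13]
Extract 33: [30, 14, 13, -7, 13, 3, 33]
Extract 30: [14, 13, 13, -7, 3, 30, 33]
Extract 14: [13, 3, 13, -7, 14, 30, 33]
Extract 13: [13, 3, -7, 13, 14, 30, 33]
Extract 13: [3, -7, 13, 13, 14, 30, 33]
Extract 3: [-7, 3, 13, 13, 14, 30, 33]


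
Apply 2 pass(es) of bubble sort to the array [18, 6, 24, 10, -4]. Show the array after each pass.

After pass 1: [6, 18, 10, -4, 24] (3 swaps)
After pass 2: [6, 10, -4, 18, 24] (2 swaps)
Total swaps: 5


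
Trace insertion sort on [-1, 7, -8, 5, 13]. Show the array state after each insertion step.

First element -1 is already 'sorted'
Insert 7: shifted 0 elements -> [-1, 7, -8, 5, 13]
Insert -8: shifted 2 elements -> [-8, -1, 7, 5, 13]
Insert 5: shifted 1 elements -> [-8, -1, 5, 7, 13]
Insert 13: shifted 0 elements -> [-8, -1, 5, 7, 13]


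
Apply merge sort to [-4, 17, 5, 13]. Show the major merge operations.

Divide and conquer:
  Merge [-4] + [17] -> [-4, 17]
  Merge [5] + [13] -> [5, 13]
  Merge [-4, 17] + [5, 13] -> [-4, 5, 13, 17]


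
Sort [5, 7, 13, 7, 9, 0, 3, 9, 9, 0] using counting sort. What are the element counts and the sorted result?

Count array: [2, 0, 0, 1, 0, 1, 0, 2, 0, 3, 0, 0, 0, 1]
(count[i] = number of elements equal to i)
Cumulative count: [2, 2, 2, 3, 3, 4, 4, 6, 6, 9, 9, 9, 9, 10]
Sorted: [0, 0, 3, 5, 7, 7, 9, 9, 9, 13]


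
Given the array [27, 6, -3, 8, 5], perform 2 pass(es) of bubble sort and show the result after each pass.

After pass 1: [6, -3, 8, 5, 27] (4 swaps)
After pass 2: [-3, 6, 5, 8, 27] (2 swaps)
Total swaps: 6


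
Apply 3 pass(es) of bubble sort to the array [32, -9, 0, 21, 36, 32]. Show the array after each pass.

After pass 1: [-9, 0, 21, 32, 32, 36] (4 swaps)
After pass 2: [-9, 0, 21, 32, 32, 36] (0 swaps)
After pass 3: [-9, 0, 21, 32, 32, 36] (0 swaps)
Total swaps: 4


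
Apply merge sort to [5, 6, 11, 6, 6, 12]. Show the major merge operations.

Divide and conquer:
  Merge [6] + [11] -> [6, 11]
  Merge [5] + [6, 11] -> [5, 6, 11]
  Merge [6] + [12] -> [6, 12]
  Merge [6] + [6, 12] -> [6, 6, 12]
  Merge [5, 6, 11] + [6, 6, 12] -> [5, 6, 6, 6, 11, 12]


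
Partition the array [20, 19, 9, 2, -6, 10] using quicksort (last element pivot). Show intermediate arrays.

Partition 1: pivot=10 at index 3 -> [9, 2, -6, 10, 20, 19]
Partition 2: pivot=-6 at index 0 -> [-6, 2, 9, 10, 20, 19]
Partition 3: pivot=9 at index 2 -> [-6, 2, 9, 10, 20, 19]
Partition 4: pivot=19 at index 4 -> [-6, 2, 9, 10, 19, 20]


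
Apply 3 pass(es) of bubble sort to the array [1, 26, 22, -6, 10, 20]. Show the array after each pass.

After pass 1: [1, 22, -6, 10, 20, 26] (4 swaps)
After pass 2: [1, -6, 10, 20, 22, 26] (3 swaps)
After pass 3: [-6, 1, 10, 20, 22, 26] (1 swaps)
Total swaps: 8


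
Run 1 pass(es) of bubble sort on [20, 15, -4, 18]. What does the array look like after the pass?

After pass 1: [15, -4, 18, 20] (3 swaps)
Total swaps: 3


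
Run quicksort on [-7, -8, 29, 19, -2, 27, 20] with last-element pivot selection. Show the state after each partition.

Partition 1: pivot=20 at index 4 -> [-7, -8, 19, -2, 20, 27, 29]
Partition 2: pivot=-2 at index 2 -> [-7, -8, -2, 19, 20, 27, 29]
Partition 3: pivot=-8 at index 0 -> [-8, -7, -2, 19, 20, 27, 29]
Partition 4: pivot=29 at index 6 -> [-8, -7, -2, 19, 20, 27, 29]


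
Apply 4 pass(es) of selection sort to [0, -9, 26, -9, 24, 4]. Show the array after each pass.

Pass 1: Select minimum -9 at index 1, swap -> [-9, 0, 26, -9, 24, 4]
Pass 2: Select minimum -9 at index 3, swap -> [-9, -9, 26, 0, 24, 4]
Pass 3: Select minimum 0 at index 3, swap -> [-9, -9, 0, 26, 24, 4]
Pass 4: Select minimum 4 at index 5, swap -> [-9, -9, 0, 4, 24, 26]


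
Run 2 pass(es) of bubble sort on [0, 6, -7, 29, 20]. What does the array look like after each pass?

After pass 1: [0, -7, 6, 20, 29] (2 swaps)
After pass 2: [-7, 0, 6, 20, 29] (1 swaps)
Total swaps: 3


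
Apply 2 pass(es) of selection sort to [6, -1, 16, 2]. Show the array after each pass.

Pass 1: Select minimum -1 at index 1, swap -> [-1, 6, 16, 2]
Pass 2: Select minimum 2 at index 3, swap -> [-1, 2, 16, 6]


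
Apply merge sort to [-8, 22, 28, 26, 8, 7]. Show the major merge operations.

Divide and conquer:
  Merge [22] + [28] -> [22, 28]
  Merge [-8] + [22, 28] -> [-8, 22, 28]
  Merge [8] + [7] -> [7, 8]
  Merge [26] + [7, 8] -> [7, 8, 26]
  Merge [-8, 22, 28] + [7, 8, 26] -> [-8, 7, 8, 22, 26, 28]


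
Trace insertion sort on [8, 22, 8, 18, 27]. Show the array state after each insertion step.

First element 8 is already 'sorted'
Insert 22: shifted 0 elements -> [8, 22, 8, 18, 27]
Insert 8: shifted 1 elements -> [8, 8, 22, 18, 27]
Insert 18: shifted 1 elements -> [8, 8, 18, 22, 27]
Insert 27: shifted 0 elements -> [8, 8, 18, 22, 27]


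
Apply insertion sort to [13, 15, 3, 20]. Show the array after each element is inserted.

First element 13 is already 'sorted'
Insert 15: shifted 0 elements -> [13, 15, 3, 20]
Insert 3: shifted 2 elements -> [3, 13, 15, 20]
Insert 20: shifted 0 elements -> [3, 13, 15, 20]


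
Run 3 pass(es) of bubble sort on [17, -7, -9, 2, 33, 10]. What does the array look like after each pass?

After pass 1: [-7, -9, 2, 17, 10, 33] (4 swaps)
After pass 2: [-9, -7, 2, 10, 17, 33] (2 swaps)
After pass 3: [-9, -7, 2, 10, 17, 33] (0 swaps)
Total swaps: 6


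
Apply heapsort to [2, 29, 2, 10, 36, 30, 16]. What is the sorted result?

Build heap: [36, 29, 30, 10, 2, 2, 16]
Extract 36: [30, 29, 16, 10, 2, 2, 36]
Extract 30: [29, 10, 16, 2, 2, 30, 36]
Extract 29: [16, 10, 2, 2, 29, 30, 36]
Extract 16: [10, 2, 2, 16, 29, 30, 36]
Extract 10: [2, 2, 10, 16, 29, 30, 36]
Extract 2: [2, 2, 10, 16, 29, 30, 36]


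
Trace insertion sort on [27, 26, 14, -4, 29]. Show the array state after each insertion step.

First element 27 is already 'sorted'
Insert 26: shifted 1 elements -> [26, 27, 14, -4, 29]
Insert 14: shifted 2 elements -> [14, 26, 27, -4, 29]
Insert -4: shifted 3 elements -> [-4, 14, 26, 27, 29]
Insert 29: shifted 0 elements -> [-4, 14, 26, 27, 29]


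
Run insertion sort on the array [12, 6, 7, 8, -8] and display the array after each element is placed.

First element 12 is already 'sorted'
Insert 6: shifted 1 elements -> [6, 12, 7, 8, -8]
Insert 7: shifted 1 elements -> [6, 7, 12, 8, -8]
Insert 8: shifted 1 elements -> [6, 7, 8, 12, -8]
Insert -8: shifted 4 elements -> [-8, 6, 7, 8, 12]


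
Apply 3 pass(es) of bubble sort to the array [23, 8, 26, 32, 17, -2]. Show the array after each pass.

After pass 1: [8, 23, 26, 17, -2, 32] (3 swaps)
After pass 2: [8, 23, 17, -2, 26, 32] (2 swaps)
After pass 3: [8, 17, -2, 23, 26, 32] (2 swaps)
Total swaps: 7


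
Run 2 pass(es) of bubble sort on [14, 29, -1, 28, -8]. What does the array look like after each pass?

After pass 1: [14, -1, 28, -8, 29] (3 swaps)
After pass 2: [-1, 14, -8, 28, 29] (2 swaps)
Total swaps: 5


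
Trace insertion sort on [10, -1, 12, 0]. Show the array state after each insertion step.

First element 10 is already 'sorted'
Insert -1: shifted 1 elements -> [-1, 10, 12, 0]
Insert 12: shifted 0 elements -> [-1, 10, 12, 0]
Insert 0: shifted 2 elements -> [-1, 0, 10, 12]


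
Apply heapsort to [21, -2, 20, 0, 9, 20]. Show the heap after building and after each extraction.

Build heap: [21, 9, 20, 0, -2, 20]
Extract 21: [20, 9, 20, 0, -2, 21]
Extract 20: [20, 9, -2, 0, 20, 21]
Extract 20: [9, 0, -2, 20, 20, 21]
Extract 9: [0, -2, 9, 20, 20, 21]
Extract 0: [-2, 0, 9, 20, 20, 21]


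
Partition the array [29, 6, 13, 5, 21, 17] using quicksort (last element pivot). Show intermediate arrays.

Partition 1: pivot=17 at index 3 -> [6, 13, 5, 17, 21, 29]
Partition 2: pivot=5 at index 0 -> [5, 13, 6, 17, 21, 29]
Partition 3: pivot=6 at index 1 -> [5, 6, 13, 17, 21, 29]
Partition 4: pivot=29 at index 5 -> [5, 6, 13, 17, 21, 29]


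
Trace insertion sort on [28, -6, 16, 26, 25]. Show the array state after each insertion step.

First element 28 is already 'sorted'
Insert -6: shifted 1 elements -> [-6, 28, 16, 26, 25]
Insert 16: shifted 1 elements -> [-6, 16, 28, 26, 25]
Insert 26: shifted 1 elements -> [-6, 16, 26, 28, 25]
Insert 25: shifted 2 elements -> [-6, 16, 25, 26, 28]


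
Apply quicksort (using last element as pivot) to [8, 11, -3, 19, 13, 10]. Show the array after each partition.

Partition 1: pivot=10 at index 2 -> [8, -3, 10, 19, 13, 11]
Partition 2: pivot=-3 at index 0 -> [-3, 8, 10, 19, 13, 11]
Partition 3: pivot=11 at index 3 -> [-3, 8, 10, 11, 13, 19]
Partition 4: pivot=19 at index 5 -> [-3, 8, 10, 11, 13, 19]


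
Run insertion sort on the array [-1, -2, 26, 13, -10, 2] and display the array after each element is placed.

First element -1 is already 'sorted'
Insert -2: shifted 1 elements -> [-2, -1, 26, 13, -10, 2]
Insert 26: shifted 0 elements -> [-2, -1, 26, 13, -10, 2]
Insert 13: shifted 1 elements -> [-2, -1, 13, 26, -10, 2]
Insert -10: shifted 4 elements -> [-10, -2, -1, 13, 26, 2]
Insert 2: shifted 2 elements -> [-10, -2, -1, 2, 13, 26]


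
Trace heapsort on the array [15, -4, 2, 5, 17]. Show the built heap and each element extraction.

Build heap: [17, 15, 2, 5, -4]
Extract 17: [15, 5, 2, -4, 17]
Extract 15: [5, -4, 2, 15, 17]
Extract 5: [2, -4, 5, 15, 17]
Extract 2: [-4, 2, 5, 15, 17]


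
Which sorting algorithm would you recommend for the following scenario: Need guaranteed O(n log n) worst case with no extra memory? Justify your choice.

Best choice: Heapsort
Reason: Heapsort is O(n log n) worst case and sorts in-place; quicksort can degrade to O(n^2)


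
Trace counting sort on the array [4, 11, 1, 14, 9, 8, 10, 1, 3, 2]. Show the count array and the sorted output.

Count array: [0, 2, 1, 1, 1, 0, 0, 0, 1, 1, 1, 1, 0, 0, 1]
(count[i] = number of elements equal to i)
Cumulative count: [0, 2, 3, 4, 5, 5, 5, 5, 6, 7, 8, 9, 9, 9, 10]
Sorted: [1, 1, 2, 3, 4, 8, 9, 10, 11, 14]


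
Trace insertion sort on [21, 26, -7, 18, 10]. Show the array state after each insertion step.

First element 21 is already 'sorted'
Insert 26: shifted 0 elements -> [21, 26, -7, 18, 10]
Insert -7: shifted 2 elements -> [-7, 21, 26, 18, 10]
Insert 18: shifted 2 elements -> [-7, 18, 21, 26, 10]
Insert 10: shifted 3 elements -> [-7, 10, 18, 21, 26]
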